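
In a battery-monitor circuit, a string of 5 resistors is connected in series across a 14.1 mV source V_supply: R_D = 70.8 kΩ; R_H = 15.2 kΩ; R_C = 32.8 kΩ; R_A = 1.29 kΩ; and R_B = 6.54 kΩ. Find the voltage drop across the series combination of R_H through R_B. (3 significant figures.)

V ≈ 6.22 mV

Series total: ΣR = 70.8 + 15.2 + 32.8 + 1.29 + 6.54 = 126.6 kΩ.
R_{R_H..R_B} = 15.2 + 32.8 + 1.29 + 6.54 = 55.83 kΩ.
By the voltage-divider rule, V = 14.1 × 55.83/126.6 = 6.217 mV.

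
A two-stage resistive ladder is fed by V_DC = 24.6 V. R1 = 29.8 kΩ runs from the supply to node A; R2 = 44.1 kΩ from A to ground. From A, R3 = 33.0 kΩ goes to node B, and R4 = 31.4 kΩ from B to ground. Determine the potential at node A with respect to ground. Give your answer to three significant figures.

Node A sees R2 in parallel with the series input of stage 2, R3 + R4 = 64.40 kΩ.
R2 ‖ (R3+R4) = 26.18 kΩ.
First divider: V_A = V_DC · 26.18/(29.8 + 26.18) = 11.50 V.

V_A ≈ 11.5 V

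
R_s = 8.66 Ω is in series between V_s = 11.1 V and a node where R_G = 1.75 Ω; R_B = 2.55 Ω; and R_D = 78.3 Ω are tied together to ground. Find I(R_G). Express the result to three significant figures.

I ≈ 0.671 A

Combine the parallel branches: R_p = (1/1.75 + 1/2.55 + 1/78.3)⁻¹ = 1.024 Ω.
V_A = 11.1 × 1.024/9.684 = 1.174 V.
I(R_G) = V_A / R_G = 1.174/1.75 = 0.6708 A.
(Check via current divider: I_total = 1.146 A; share G_k/ΣG = 0.5853 → same result.)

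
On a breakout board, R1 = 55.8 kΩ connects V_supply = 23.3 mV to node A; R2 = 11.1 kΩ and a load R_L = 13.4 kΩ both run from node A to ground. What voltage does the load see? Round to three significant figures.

First combine the lower leg with the load: R2 ‖ R_L = 6.071 kΩ.
Voltage divider with the loaded lower leg: V_out = 23.3 × 6.071/(55.8 + 6.071) = 23.3 × 0.09812 = 2.286 mV.

V_out ≈ 2.29 mV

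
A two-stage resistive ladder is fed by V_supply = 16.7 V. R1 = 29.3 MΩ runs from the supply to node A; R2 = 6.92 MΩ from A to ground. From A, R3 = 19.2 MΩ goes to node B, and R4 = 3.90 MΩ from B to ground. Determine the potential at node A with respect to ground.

The second stage (R3 + R4 = 23.10 MΩ) loads node A in parallel with R2.
Effective lower resistance at A: R2 ‖ 23.10 = 5.325 MΩ.
First divider: V_A = V_supply · 5.325/(29.3 + 5.325) = 2.568 V.

V_A ≈ 2.57 V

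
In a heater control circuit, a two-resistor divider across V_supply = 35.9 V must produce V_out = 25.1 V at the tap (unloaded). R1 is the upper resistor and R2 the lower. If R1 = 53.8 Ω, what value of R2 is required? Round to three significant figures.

R2 ≈ 125 Ω

Required fraction k = V_out/V_supply = 0.6992.
So R2 = R1 · V_out/(V_supply − V_out) = 53.8 × 25.1/(35.9 − 25.1) = 53.8 × 2.324 = 125.0 Ω.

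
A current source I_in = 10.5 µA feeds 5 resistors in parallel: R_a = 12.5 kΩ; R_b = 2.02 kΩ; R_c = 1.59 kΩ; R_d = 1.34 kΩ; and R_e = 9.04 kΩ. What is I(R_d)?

ΣG = 1/12.5 + 1/2.02 + 1/1.59 + 1/1.34 + 1/9.04 = 2.061.
By the current-divider rule, I = I_in · G_k/ΣG = 10.5 × 0.3621 = 3.802 µA.

I ≈ 3.80 µA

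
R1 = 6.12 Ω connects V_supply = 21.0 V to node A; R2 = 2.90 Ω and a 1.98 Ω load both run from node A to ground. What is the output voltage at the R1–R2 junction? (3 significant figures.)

V_out ≈ 3.39 V

First combine the lower leg with the load: R2 ‖ R_L = 1.177 Ω.
Then V_out = V_supply · R2'/(R1 + R2') = 21.0 × 1.177/7.297 = 3.386 V.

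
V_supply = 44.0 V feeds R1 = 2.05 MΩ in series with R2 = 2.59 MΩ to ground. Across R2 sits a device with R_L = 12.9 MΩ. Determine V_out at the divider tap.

V_out ≈ 22.6 V

The load sits in parallel with R2, giving an effective lower resistance R2' = R2·R_L/(R2+R_L) = 2.157 MΩ.
Then V_out = V_supply · R2'/(R1 + R2') = 44.0 × 2.157/4.207 = 22.56 V.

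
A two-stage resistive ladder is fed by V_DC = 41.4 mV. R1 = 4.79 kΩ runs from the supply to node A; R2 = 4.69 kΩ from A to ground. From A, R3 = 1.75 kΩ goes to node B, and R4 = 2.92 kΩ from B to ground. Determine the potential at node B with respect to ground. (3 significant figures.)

V_B ≈ 8.50 mV

Node A sees R2 in parallel with the series input of stage 2, R3 + R4 = 4.670 kΩ.
Effective lower resistance at A: R2 ‖ 4.670 = 2.340 kΩ.
V_A = 41.4 × 2.340/(4.79 + 2.340) = 13.59 mV.
Then the unloaded second divider: V_B = V_A × R4/(R3+R4) = 13.59 × 0.6253 = 8.496 mV.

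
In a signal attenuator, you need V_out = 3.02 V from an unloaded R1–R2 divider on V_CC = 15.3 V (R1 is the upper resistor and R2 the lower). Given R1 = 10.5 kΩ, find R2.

R2 ≈ 2.58 kΩ

V_out/V_CC = R2/(R1+R2) = 0.1974.
Rearranging, R2 = R1·k/(1−k) = 10.5 × 0.2459 = 2.582 kΩ.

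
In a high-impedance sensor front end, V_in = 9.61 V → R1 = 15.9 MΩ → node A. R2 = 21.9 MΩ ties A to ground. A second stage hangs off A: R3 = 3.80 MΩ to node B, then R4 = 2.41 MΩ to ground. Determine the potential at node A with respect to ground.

V_A ≈ 2.24 V

Looking into the second stage from A: R3 + R4 = 6.210 MΩ appears in parallel with R2.
R2 ‖ (R3+R4) = 4.838 MΩ.
So V_A = 9.61 × 0.2333 = 2.242 V.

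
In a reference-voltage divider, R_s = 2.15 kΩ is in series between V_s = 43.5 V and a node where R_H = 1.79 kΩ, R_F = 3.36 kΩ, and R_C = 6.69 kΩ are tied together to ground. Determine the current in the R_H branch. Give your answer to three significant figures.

Parallel bank: R_p = 1/(1/1.79 + 1/3.36 + 1/6.69) = 0.9943 kΩ.
Node voltage V_A = V_s · R_p/(R_s + R_p) = 43.5 × 0.3162 = 13.76 V.
I(R_H) = V_A / R_H = 13.76/1.79 = 7.685 mA.

I ≈ 7.68 mA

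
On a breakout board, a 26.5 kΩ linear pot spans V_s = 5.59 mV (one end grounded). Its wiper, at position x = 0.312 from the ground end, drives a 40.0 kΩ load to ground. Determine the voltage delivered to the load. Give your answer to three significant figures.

V_out ≈ 1.53 mV

Lower segment x·R_p = 8.268 kΩ; upper segment (1−x)·R_p = 18.23 kΩ.
Lower segment in parallel with the load: 8.268 ‖ 40.0 = 6.852 kΩ.
V_out = 5.59 × 6.852/(18.23 + 6.852) = 1.527 mV.
(Unloaded: V_out = x·V_s = 1.74 mV.)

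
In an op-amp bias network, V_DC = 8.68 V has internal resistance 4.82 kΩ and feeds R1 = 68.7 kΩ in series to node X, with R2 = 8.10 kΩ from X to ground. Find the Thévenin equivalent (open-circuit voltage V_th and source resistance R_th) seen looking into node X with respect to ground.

V_th ≈ 0.861 V, R_th ≈ 7.30 kΩ

R1' = 4.82 + 68.7 = 73.52 kΩ (source resistance + R1).
V_th is the unloaded tap voltage: V_DC · R2/(R1'+R2) = 8.68 × 0.09924 = 0.8614 V.
Looking into X with the source shorted: R_th = R1'·R2/(R1'+R2) = 73.52 × 8.10/81.62 = 7.296 kΩ.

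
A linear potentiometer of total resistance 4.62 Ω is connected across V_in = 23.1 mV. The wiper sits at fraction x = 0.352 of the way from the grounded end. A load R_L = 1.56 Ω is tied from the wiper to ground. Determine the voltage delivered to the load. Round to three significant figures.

V_out ≈ 4.85 mV

Split the track: R_lower = x·R_p = 1.626 Ω, R_upper = (1−x)·R_p = 2.994 Ω.
R_L loads the lower segment: effective lower R = 0.7962 Ω.
Then V_out = V_in · 0.7962/(2.994 + 0.7962) = 4.853 mV.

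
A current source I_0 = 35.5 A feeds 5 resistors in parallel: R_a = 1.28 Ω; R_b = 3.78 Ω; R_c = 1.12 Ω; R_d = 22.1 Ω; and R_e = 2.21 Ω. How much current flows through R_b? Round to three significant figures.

I ≈ 3.85 A

ΣG = 1/1.28 + 1/3.78 + 1/1.12 + 1/22.1 + 1/2.21 = 2.436.
Current divider: I(R_b) = I_0 · G_k/ΣG = 35.5 × (0.2646/2.436) = 35.5 × 0.1086 = 3.855 A.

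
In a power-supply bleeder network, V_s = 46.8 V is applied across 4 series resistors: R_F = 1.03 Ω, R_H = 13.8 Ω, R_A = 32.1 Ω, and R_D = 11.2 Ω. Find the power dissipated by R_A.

P ≈ 20.8 W

ΣR = 58.13 Ω → I = 46.8/58.13 = 0.8051 A.
V(R_A) = I·R = 25.84 V; P = V·I = 25.84 × 0.8051 = 20.81 W.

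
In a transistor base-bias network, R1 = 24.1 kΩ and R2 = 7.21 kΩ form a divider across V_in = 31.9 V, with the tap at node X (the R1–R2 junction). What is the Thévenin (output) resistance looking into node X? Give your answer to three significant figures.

Zeroing V_in shorts the top of R1 to ground, so R_th = R1 ‖ R2 = 5.550 kΩ.

R_th ≈ 5.55 kΩ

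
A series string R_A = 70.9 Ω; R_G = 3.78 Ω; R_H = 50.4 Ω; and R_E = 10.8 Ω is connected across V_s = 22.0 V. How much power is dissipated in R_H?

Series current I = V_s/ΣR = 22.0/135.9 = 0.1619 A.
P(R_H) = I²·R_H = (0.1619)² × 50.4 = 1.321 W.

P ≈ 1.32 W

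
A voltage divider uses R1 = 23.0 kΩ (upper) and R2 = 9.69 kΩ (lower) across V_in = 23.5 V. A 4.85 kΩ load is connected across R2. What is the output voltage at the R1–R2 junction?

V_out ≈ 2.90 V

The load sits in parallel with R2, giving an effective lower resistance R2' = R2·R_L/(R2+R_L) = 3.232 kΩ.
Then V_out = V_in · R2'/(R1 + R2') = 23.5 × 3.232/26.23 = 2.896 V.
(Unloaded it would be 6.97 V; the load pulls it down.)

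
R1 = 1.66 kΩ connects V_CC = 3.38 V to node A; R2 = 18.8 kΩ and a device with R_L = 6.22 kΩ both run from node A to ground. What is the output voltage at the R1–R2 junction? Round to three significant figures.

V_out ≈ 2.49 V

First combine the lower leg with the load: R2 ‖ R_L = 4.674 kΩ.
Now apply the divider: V_out = 3.38 × 0.7379 = 2.494 V.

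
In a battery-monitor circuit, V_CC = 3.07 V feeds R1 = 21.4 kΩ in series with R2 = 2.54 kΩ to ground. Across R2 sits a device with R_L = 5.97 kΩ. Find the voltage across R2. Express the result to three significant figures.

First combine the lower leg with the load: R2 ‖ R_L = 1.782 kΩ.
Now apply the divider: V_out = 3.07 × 0.07687 = 0.2360 V.

V_out ≈ 0.236 V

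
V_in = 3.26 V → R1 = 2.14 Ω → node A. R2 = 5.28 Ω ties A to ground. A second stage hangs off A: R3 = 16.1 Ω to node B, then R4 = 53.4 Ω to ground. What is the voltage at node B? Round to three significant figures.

Looking into the second stage from A: R3 + R4 = 69.50 Ω appears in parallel with R2.
Effective lower resistance at A: R2 ‖ 69.50 = 4.907 Ω.
V_A = 3.26 × 4.907/(2.14 + 4.907) = 2.270 V.
Stage 2 is unloaded, so V_B = V_A · R4/(R3+R4) = 2.270 × 53.4/69.50 = 1.744 V.

V_B ≈ 1.74 V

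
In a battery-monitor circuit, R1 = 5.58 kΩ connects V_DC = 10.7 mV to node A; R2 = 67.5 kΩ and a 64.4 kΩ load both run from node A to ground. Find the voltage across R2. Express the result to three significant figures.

First combine the lower leg with the load: R2 ‖ R_L = 32.96 kΩ.
Voltage divider with the loaded lower leg: V_out = 10.7 × 32.96/(5.58 + 32.96) = 10.7 × 0.8552 = 9.151 mV.

V_out ≈ 9.15 mV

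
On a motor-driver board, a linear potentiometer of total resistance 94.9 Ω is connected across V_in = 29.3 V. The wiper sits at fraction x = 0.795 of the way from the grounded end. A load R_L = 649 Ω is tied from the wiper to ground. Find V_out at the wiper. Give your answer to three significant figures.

V_out ≈ 22.8 V

The pot divides into 19.45 Ω above the wiper and 75.45 Ω below.
(x·R_p) ‖ R_L = 67.59 Ω.
V_out = 29.3 × 67.59/(19.45 + 67.59) = 22.75 V.
(Unloaded: V_out = x·V_in = 23.3 V.)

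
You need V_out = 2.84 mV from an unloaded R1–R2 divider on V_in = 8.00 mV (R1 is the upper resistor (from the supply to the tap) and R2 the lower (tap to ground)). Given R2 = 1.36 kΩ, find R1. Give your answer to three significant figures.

R1 ≈ 2.47 kΩ

Required fraction k = V_out/V_in = 0.3550.
So R1 = R2 · (V_in/V_out − 1) = 1.36 × (8.00/2.84 − 1) = 1.36 × 1.817 = 2.471 kΩ.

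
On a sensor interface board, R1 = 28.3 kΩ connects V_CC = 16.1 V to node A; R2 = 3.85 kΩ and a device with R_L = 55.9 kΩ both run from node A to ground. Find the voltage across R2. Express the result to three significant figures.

V_out ≈ 1.82 V

The load sits in parallel with R2, giving an effective lower resistance R2' = R2·R_L/(R2+R_L) = 3.602 kΩ.
Voltage divider with the loaded lower leg: V_out = 16.1 × 3.602/(28.3 + 3.602) = 16.1 × 0.1129 = 1.818 V.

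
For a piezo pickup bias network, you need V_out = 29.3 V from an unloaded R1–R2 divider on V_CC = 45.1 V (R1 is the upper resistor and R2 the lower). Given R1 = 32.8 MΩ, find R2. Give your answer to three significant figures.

R2 ≈ 60.8 MΩ

The divider ratio is R2/(R1+R2) = 29.3/45.1 = 0.6497.
Rearranging, R2 = R1·k/(1−k) = 32.8 × 1.854 = 60.83 MΩ.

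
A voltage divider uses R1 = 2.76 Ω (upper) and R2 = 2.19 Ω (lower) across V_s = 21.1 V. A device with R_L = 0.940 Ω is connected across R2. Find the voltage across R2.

The load sits in parallel with R2, giving an effective lower resistance R2' = R2·R_L/(R2+R_L) = 0.6577 Ω.
Voltage divider with the loaded lower leg: V_out = 21.1 × 0.6577/(2.76 + 0.6577) = 21.1 × 0.1924 = 4.060 V.
(Unloaded it would be 9.34 V; the load pulls it down.)

V_out ≈ 4.06 V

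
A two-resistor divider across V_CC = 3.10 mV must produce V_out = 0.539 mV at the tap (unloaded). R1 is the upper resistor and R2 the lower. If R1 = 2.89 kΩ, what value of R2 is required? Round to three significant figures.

V_out/V_CC = R2/(R1+R2) = 0.1739.
So R2 = R1 · V_out/(V_CC − V_out) = 2.89 × 0.539/(3.10 − 0.539) = 2.89 × 0.2105 = 0.6082 kΩ.

R2 ≈ 0.608 kΩ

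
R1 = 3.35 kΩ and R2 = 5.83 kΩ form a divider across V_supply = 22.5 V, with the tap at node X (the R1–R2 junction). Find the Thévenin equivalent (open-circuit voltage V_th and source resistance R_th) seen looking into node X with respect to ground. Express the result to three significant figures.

V_th ≈ 14.3 V, R_th ≈ 2.13 kΩ

With X open, the divider is unloaded: V_th = 22.5 × 5.83/9.180 = 14.29 V.
Looking into X with the source shorted: R_th = R1·R2/(R1+R2) = 3.350 × 5.83/9.180 = 2.128 kΩ.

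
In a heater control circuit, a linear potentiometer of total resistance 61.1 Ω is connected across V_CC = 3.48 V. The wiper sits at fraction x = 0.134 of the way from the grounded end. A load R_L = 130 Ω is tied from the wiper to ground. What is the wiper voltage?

Split the track: R_lower = x·R_p = 8.187 Ω, R_upper = (1−x)·R_p = 52.91 Ω.
(x·R_p) ‖ R_L = 7.702 Ω.
Then V_out = V_CC · 7.702/(52.91 + 7.702) = 0.4422 V.

V_out ≈ 0.442 V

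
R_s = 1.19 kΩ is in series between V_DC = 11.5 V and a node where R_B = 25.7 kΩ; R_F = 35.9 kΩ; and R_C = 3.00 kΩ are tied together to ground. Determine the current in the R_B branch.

I ≈ 0.303 mA

Combine the parallel branches: R_p = (1/25.7 + 1/35.9 + 1/3.00)⁻¹ = 2.499 kΩ.
V_A = 11.5 × 2.499/3.689 = 7.791 V.
I(R_B) = V_A / R_B = 7.791/25.7 = 0.3031 mA.
(Check via current divider: I_total = 3.117 mA; share G_k/ΣG = 0.09725 → same result.)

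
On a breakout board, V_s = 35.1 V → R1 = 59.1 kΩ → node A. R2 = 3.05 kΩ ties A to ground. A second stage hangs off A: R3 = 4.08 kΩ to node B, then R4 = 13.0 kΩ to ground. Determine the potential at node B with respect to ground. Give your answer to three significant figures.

Node A sees R2 in parallel with the series input of stage 2, R3 + R4 = 17.08 kΩ.
R2 ‖ (R3+R4) = 2.588 kΩ.
First divider: V_A = V_s · 2.588/(59.1 + 2.588) = 1.472 V.
Then the unloaded second divider: V_B = V_A × R4/(R3+R4) = 1.472 × 0.7611 = 1.121 V.

V_B ≈ 1.12 V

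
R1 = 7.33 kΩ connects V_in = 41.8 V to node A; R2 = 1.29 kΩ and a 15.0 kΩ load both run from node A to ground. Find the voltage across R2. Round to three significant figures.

V_out ≈ 5.83 V

First combine the lower leg with the load: R2 ‖ R_L = 1.188 kΩ.
Now apply the divider: V_out = 41.8 × 0.1395 = 5.829 V.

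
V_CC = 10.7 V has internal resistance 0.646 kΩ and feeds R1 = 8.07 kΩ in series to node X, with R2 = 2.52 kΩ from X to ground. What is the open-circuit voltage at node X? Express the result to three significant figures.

V_th ≈ 2.40 V

R1' = 0.646 + 8.07 = 8.716 kΩ (source resistance + R1).
With X open, the divider is unloaded: V_th = 10.7 × 2.52/11.24 = 2.400 V.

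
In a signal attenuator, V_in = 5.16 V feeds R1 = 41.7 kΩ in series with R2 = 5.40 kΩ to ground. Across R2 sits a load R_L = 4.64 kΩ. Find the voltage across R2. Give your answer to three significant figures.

V_out ≈ 0.291 V

The load sits in parallel with R2, giving an effective lower resistance R2' = R2·R_L/(R2+R_L) = 2.496 kΩ.
Voltage divider with the loaded lower leg: V_out = 5.16 × 2.496/(41.7 + 2.496) = 5.16 × 0.05647 = 0.2914 V.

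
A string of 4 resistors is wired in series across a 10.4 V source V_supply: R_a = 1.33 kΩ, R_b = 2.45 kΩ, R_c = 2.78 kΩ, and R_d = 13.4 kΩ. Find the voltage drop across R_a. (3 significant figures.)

V ≈ 0.693 V

ΣR = 1.33 + 2.45 + 2.78 + 13.4 = 19.96 kΩ.
By the voltage-divider rule, V = 10.4 × 1.330/19.96 = 0.6930 V.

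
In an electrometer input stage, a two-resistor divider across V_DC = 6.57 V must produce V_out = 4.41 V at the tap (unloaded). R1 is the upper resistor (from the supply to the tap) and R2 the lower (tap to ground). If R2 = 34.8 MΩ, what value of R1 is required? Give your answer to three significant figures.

V_out/V_DC = R2/(R1+R2) = 0.6712.
So R1 = R2 · (V_DC/V_out − 1) = 34.8 × (6.57/4.41 − 1) = 34.8 × 0.4898 = 17.04 MΩ.

R1 ≈ 17.0 MΩ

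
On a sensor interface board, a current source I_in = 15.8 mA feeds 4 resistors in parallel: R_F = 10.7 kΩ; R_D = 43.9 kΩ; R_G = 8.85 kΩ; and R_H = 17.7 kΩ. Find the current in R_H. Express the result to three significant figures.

I ≈ 3.12 mA

ΣG = 1/10.7 + 1/43.9 + 1/8.85 + 1/17.7 = 0.2857.
By the current-divider rule, I = I_in · G_k/ΣG = 15.8 × 0.1977 = 3.124 mA.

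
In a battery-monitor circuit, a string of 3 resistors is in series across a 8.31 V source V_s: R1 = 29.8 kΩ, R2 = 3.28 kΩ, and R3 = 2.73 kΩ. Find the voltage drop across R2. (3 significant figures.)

Series total: ΣR = 29.8 + 3.28 + 2.73 = 35.81 kΩ.
By the voltage-divider rule, V = 8.31 × 3.280/35.81 = 0.7612 V.

V ≈ 0.761 V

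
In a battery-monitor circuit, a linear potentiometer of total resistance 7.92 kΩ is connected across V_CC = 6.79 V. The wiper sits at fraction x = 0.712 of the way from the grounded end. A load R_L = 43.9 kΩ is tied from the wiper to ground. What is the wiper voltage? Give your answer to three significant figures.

V_out ≈ 4.66 V

The pot divides into 2.281 kΩ above the wiper and 5.639 kΩ below.
(x·R_p) ‖ R_L = 4.997 kΩ.
Loaded-divider output: V_out = 6.79 × 0.6866 = 4.662 V.
(Unloaded: V_out = x·V_CC = 4.83 V.)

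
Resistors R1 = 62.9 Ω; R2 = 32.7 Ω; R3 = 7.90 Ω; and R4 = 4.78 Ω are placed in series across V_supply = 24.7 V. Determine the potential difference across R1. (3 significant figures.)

V ≈ 14.3 V

ΣR = 62.9 + 32.7 + 7.90 + 4.78 = 108.3 Ω.
By the voltage-divider rule, V = 24.7 × 62.90/108.3 = 14.35 V.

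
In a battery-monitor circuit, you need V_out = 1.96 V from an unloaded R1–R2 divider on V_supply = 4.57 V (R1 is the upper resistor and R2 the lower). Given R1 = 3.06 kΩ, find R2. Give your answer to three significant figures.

V_out/V_supply = R2/(R1+R2) = 0.4289.
Rearranging, R2 = R1·k/(1−k) = 3.06 × 0.7510 = 2.298 kΩ.

R2 ≈ 2.30 kΩ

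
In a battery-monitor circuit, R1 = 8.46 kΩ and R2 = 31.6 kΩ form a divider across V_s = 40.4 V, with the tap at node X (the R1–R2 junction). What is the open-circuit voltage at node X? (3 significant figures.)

V_th is the unloaded tap voltage: V_s · R2/(R1+R2) = 40.4 × 0.7888 = 31.87 V.

V_th ≈ 31.9 V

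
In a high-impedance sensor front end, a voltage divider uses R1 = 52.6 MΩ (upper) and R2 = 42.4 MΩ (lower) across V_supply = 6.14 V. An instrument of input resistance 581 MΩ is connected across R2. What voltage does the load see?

First combine the lower leg with the load: R2 ‖ R_L = 39.52 MΩ.
Now apply the divider: V_out = 6.14 × 0.4290 = 2.634 V.
(Unloaded it would be 2.74 V; the load pulls it down.)

V_out ≈ 2.63 V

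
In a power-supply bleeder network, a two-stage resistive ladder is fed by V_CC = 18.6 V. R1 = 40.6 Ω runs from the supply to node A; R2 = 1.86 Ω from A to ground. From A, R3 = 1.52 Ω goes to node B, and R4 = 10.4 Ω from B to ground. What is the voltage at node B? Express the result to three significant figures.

V_B ≈ 0.619 V

Node A sees R2 in parallel with the series input of stage 2, R3 + R4 = 11.92 Ω.
Effective lower resistance at A: R2 ‖ 11.92 = 1.609 Ω.
V_A = 18.6 × 1.609/(40.6 + 1.609) = 0.7090 V.
V_B = V_A × 0.8725 = 0.6186 V.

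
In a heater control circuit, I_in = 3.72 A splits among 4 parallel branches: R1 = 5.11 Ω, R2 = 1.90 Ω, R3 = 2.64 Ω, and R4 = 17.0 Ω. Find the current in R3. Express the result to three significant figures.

Total conductance ΣG = 1/5.11 + 1/1.90 + 1/2.64 + 1/17.0 = 1.160 (units of 1/Ω).
R3 takes the fraction G_k/ΣG = 0.3788/1.160 = 0.3266, so I = 3.72 × 0.3266 = 1.215 A.

I ≈ 1.22 A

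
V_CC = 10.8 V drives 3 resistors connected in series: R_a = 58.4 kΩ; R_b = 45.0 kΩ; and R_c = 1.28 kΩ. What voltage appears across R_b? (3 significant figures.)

V ≈ 4.64 V

Total series resistance ΣR = 58.4 + 45.0 + 1.28 = 104.7 kΩ.
Voltage divider: V = V_CC · (45.00 / 104.7) = 10.8 × 0.4299 = 4.643 V.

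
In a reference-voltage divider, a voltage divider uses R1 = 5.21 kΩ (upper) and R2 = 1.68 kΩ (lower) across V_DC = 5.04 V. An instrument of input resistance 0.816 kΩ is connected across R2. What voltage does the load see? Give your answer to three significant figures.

V_out ≈ 0.481 V

R2 ‖ R_L = (1.68 × 0.816)/(1.68 + 0.816) = 0.5492 kΩ.
Voltage divider with the loaded lower leg: V_out = 5.04 × 0.5492/(5.21 + 0.5492) = 5.04 × 0.09537 = 0.4806 V.
(Unloaded it would be 1.23 V; the load pulls it down.)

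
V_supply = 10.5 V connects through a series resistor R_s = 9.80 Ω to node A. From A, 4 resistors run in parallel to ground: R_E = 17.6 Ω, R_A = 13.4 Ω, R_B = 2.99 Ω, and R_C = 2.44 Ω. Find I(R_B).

I ≈ 0.366 A

Parallel bank: R_p = 1/(1/17.6 + 1/13.4 + 1/2.99 + 1/2.44) = 1.142 Ω.
V_A by voltage divider: V_A = 10.5 × 1.142/(9.80 + 1.142) = 1.096 V.
I(R_B) = V_A / R_B = 1.096/2.99 = 0.3665 A.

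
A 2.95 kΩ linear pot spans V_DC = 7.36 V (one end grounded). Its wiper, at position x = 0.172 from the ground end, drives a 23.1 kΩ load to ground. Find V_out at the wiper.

V_out ≈ 1.24 V

The pot divides into 2.443 kΩ above the wiper and 0.5074 kΩ below.
(x·R_p) ‖ R_L = 0.4965 kΩ.
Loaded-divider output: V_out = 7.36 × 0.1689 = 1.243 V.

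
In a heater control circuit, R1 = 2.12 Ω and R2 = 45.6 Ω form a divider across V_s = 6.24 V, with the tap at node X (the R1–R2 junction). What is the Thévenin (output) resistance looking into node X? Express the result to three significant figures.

R_th ≈ 2.03 Ω

Zeroing V_s shorts the top of R1 to ground, so R_th = R1 ‖ R2 = 2.026 Ω.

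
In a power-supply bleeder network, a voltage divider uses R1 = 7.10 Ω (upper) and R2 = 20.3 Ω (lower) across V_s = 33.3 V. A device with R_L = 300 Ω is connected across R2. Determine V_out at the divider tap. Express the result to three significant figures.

The load sits in parallel with R2, giving an effective lower resistance R2' = R2·R_L/(R2+R_L) = 19.01 Ω.
Voltage divider with the loaded lower leg: V_out = 33.3 × 19.01/(7.10 + 19.01) = 33.3 × 0.7281 = 24.25 V.

V_out ≈ 24.2 V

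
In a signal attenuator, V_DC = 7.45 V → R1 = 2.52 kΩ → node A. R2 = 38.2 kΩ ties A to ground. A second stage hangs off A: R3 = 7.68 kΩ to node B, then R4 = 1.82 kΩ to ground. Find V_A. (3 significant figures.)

V_A ≈ 5.60 V

Node A sees R2 in parallel with the series input of stage 2, R3 + R4 = 9.500 kΩ.
Effective lower resistance at A: R2 ‖ 9.500 = 7.608 kΩ.
First divider: V_A = V_DC · 7.608/(2.52 + 7.608) = 5.596 V.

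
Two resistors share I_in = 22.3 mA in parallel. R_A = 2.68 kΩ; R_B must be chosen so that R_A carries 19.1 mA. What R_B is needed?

The fraction through R_A equals R_B/(R_A+R_B).
19.1/22.3 = R_B/(R_A + R_B) → R_B = R_A · (0.8565)/(1 − 0.8565) = 2.68 × 5.969 = 16.00 kΩ.

R_B ≈ 16.0 kΩ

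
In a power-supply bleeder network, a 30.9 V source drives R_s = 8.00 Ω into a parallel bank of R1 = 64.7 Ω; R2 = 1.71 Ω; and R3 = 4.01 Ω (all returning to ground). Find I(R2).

Parallel bank: R_p = 1/(1/64.7 + 1/1.71 + 1/4.01) = 1.177 Ω.
Node voltage V_A = V_supply · R_p/(R_s + R_p) = 30.9 × 0.1283 = 3.963 V.
I(R2) = V_A / R2 = 3.963/1.71 = 2.318 A.

I ≈ 2.32 A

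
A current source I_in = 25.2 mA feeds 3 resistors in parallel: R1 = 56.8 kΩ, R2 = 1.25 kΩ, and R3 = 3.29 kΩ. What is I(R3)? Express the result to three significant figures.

I ≈ 6.83 mA

ΣG = 1/56.8 + 1/1.25 + 1/3.29 = 1.122.
Current divider: I(R3) = I_in · G_k/ΣG = 25.2 × (0.3040/1.122) = 25.2 × 0.2710 = 6.829 mA.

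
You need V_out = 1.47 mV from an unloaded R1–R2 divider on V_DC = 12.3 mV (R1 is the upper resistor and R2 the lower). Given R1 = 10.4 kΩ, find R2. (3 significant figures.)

R2 ≈ 1.41 kΩ

Required fraction k = V_out/V_DC = 0.1195.
R2 = R1 · 0.1195/(1 − 0.1195) = 1.412 kΩ.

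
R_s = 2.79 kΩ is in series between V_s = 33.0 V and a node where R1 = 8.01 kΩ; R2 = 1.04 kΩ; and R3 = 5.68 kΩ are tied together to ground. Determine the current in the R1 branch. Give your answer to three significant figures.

Equivalent of the parallel group: R_p = 0.7921 kΩ.
V_A = 33.0 × 0.7921/3.582 = 7.297 V.
I(R1) = V_A / R1 = 7.297/8.01 = 0.9110 mA.
(Equivalently: I_total = 9.212 mA, then current-divider fraction G_k/ΣG = 0.09889.)

I ≈ 0.911 mA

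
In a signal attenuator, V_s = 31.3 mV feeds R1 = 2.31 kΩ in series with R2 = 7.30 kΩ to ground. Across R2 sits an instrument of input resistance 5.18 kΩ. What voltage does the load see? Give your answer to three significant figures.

V_out ≈ 17.8 mV

R2 ‖ R_L = (7.30 × 5.18)/(7.30 + 5.18) = 3.030 kΩ.
Voltage divider with the loaded lower leg: V_out = 31.3 × 3.030/(2.31 + 3.030) = 31.3 × 0.5674 = 17.76 mV.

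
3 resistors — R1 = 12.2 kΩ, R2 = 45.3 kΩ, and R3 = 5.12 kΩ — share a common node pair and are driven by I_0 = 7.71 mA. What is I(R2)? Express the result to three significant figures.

I ≈ 0.569 mA

ΣG = 1/12.2 + 1/45.3 + 1/5.12 = 0.2994.
R2 takes the fraction G_k/ΣG = 0.02208/0.2994 = 0.07374, so I = 7.71 × 0.07374 = 0.5686 mA.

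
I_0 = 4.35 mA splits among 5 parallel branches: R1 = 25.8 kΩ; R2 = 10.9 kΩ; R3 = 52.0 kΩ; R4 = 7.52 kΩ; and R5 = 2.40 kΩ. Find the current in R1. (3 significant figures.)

I ≈ 0.241 mA

Conductances: ΣG = 1/25.8 + 1/10.9 + 1/52.0 + 1/7.52 + 1/2.40 = 0.6994 (1/kΩ).
By the current-divider rule, I = I_0 · G_k/ΣG = 4.35 × 0.05542 = 0.2411 mA.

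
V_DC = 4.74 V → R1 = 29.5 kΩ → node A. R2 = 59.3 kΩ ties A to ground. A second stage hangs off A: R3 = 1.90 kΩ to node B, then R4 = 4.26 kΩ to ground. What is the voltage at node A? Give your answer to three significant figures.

Node A sees R2 in parallel with the series input of stage 2, R3 + R4 = 6.160 kΩ.
R2 ‖ (R3+R4) = 5.580 kΩ.
V_A = 4.74 × 5.580/(29.5 + 5.580) = 0.7540 V.

V_A ≈ 0.754 V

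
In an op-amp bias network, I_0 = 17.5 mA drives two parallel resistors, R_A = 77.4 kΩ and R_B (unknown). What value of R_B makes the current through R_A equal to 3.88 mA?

R_B ≈ 22.0 kΩ

In a two-way split, I_A/I_0 = R_B/(R_A + R_B).
With f = 0.2217, R_B = R_A · f/(1−f) = 77.4 × 0.2849 = 22.05 kΩ.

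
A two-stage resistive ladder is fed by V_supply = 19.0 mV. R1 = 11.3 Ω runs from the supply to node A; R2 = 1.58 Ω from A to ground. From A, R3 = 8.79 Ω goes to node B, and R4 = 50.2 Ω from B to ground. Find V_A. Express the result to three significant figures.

The second stage (R3 + R4 = 58.99 Ω) loads node A in parallel with R2.
Effective lower resistance at A: R2 ‖ 58.99 = 1.539 Ω.
V_A = 19.0 × 1.539/(11.3 + 1.539) = 2.277 mV.

V_A ≈ 2.28 mV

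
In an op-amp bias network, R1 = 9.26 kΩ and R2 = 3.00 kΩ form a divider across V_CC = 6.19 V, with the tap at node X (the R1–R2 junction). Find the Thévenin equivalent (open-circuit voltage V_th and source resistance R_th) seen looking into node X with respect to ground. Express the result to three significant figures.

V_th ≈ 1.51 V, R_th ≈ 2.27 kΩ

With X open, the divider is unloaded: V_th = 6.19 × 3.00/12.26 = 1.515 V.
Looking into X with the source shorted: R_th = R1·R2/(R1+R2) = 9.260 × 3.00/12.26 = 2.266 kΩ.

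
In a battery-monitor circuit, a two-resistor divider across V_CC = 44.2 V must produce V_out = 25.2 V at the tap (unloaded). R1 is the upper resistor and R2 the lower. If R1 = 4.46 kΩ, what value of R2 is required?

Required fraction k = V_out/V_CC = 0.5701.
R2 = R1 · 0.5701/(1 − 0.5701) = 5.915 kΩ.

R2 ≈ 5.92 kΩ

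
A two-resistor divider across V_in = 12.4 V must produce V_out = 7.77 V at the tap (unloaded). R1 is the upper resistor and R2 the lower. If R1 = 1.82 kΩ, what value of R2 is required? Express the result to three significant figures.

V_out/V_in = R2/(R1+R2) = 0.6266.
Rearranging, R2 = R1·k/(1−k) = 1.82 × 1.678 = 3.054 kΩ.

R2 ≈ 3.05 kΩ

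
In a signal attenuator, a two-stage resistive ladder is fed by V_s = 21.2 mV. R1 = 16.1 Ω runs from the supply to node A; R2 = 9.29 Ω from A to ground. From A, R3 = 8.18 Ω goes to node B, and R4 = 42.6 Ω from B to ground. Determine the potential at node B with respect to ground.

Looking into the second stage from A: R3 + R4 = 50.78 Ω appears in parallel with R2.
R2 ‖ (R3+R4) = 7.853 Ω.
First divider: V_A = V_s · 7.853/(16.1 + 7.853) = 6.951 mV.
Stage 2 is unloaded, so V_B = V_A · R4/(R3+R4) = 6.951 × 42.6/50.78 = 5.831 mV.

V_B ≈ 5.83 mV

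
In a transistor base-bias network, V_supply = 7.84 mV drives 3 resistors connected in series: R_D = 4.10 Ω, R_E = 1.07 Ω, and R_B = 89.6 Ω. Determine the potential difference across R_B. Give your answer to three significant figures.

V ≈ 7.41 mV

ΣR = 4.10 + 1.07 + 89.6 = 94.77 Ω.
By the voltage-divider rule, V = 7.84 × 89.60/94.77 = 7.412 mV.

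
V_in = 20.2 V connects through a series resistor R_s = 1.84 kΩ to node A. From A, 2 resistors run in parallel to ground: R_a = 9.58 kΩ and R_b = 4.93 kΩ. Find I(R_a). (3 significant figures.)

I ≈ 1.35 mA

Equivalent of the parallel group: R_p = 3.255 kΩ.
V_A = 20.2 × 3.255/5.095 = 12.90 V.
I(R_a) = V_A / R_a = 12.90/9.58 = 1.347 mA.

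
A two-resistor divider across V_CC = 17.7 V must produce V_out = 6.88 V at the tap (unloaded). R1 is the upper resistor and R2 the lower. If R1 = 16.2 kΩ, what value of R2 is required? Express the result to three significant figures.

Required fraction k = V_out/V_CC = 0.3887.
R2 = R1 · 0.3887/(1 − 0.3887) = 10.30 kΩ.

R2 ≈ 10.3 kΩ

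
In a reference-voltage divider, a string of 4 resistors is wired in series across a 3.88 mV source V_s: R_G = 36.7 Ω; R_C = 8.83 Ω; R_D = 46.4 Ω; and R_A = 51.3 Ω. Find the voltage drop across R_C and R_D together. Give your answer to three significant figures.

Total series resistance ΣR = 36.7 + 8.83 + 46.4 + 51.3 = 143.2 Ω.
R_{R_C..R_D} = 8.83 + 46.4 = 55.23 Ω.
By the voltage-divider rule, V = 3.88 × 55.23/143.2 = 1.496 mV.

V ≈ 1.50 mV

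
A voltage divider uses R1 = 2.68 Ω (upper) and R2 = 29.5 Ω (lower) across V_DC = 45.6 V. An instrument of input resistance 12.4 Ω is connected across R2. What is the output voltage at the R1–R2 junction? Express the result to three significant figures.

First combine the lower leg with the load: R2 ‖ R_L = 8.730 Ω.
Now apply the divider: V_out = 45.6 × 0.7651 = 34.89 V.

V_out ≈ 34.9 V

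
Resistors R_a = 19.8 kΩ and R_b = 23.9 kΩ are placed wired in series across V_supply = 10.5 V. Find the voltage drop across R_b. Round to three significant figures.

ΣR = 19.8 + 23.9 = 43.70 kΩ.
V = V_supply · R/ΣR = 10.5 × 0.5469 = 5.743 V.

V ≈ 5.74 V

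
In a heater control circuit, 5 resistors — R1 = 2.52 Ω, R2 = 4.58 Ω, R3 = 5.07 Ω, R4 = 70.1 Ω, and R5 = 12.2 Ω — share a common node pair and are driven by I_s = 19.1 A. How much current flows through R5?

I ≈ 1.72 A

ΣG = 1/2.52 + 1/4.58 + 1/5.07 + 1/70.1 + 1/12.2 = 0.9086.
By the current-divider rule, I = I_s · G_k/ΣG = 19.1 × 0.09021 = 1.723 A.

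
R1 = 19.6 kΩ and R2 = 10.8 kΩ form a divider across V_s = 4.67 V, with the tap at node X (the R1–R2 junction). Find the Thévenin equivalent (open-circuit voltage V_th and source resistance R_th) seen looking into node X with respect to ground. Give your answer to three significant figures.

With X open, the divider is unloaded: V_th = 4.67 × 10.8/30.40 = 1.659 V.
Zeroing V_s shorts the top of R1 to ground, so R_th = R1 ‖ R2 = 6.963 kΩ.

V_th ≈ 1.66 V, R_th ≈ 6.96 kΩ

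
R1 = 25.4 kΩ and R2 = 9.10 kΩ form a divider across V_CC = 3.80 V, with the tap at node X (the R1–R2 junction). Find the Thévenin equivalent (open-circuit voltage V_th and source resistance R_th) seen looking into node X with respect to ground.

V_th ≈ 1.00 V, R_th ≈ 6.70 kΩ

V_th is the unloaded tap voltage: V_CC · R2/(R1+R2) = 3.80 × 0.2638 = 1.002 V.
With V_CC suppressed (replaced by a short), R_th = R1 ‖ R2 = (25.40 × 9.10)/(25.40 + 9.10) = 6.700 kΩ.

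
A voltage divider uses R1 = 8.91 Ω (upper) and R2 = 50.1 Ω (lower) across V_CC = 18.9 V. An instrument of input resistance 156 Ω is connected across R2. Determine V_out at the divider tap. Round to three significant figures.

V_out ≈ 15.3 V

R2 ‖ R_L = (50.1 × 156)/(50.1 + 156) = 37.92 Ω.
Voltage divider with the loaded lower leg: V_out = 18.9 × 37.92/(8.91 + 37.92) = 18.9 × 0.8097 = 15.30 V.
(Unloaded it would be 16.0 V; the load pulls it down.)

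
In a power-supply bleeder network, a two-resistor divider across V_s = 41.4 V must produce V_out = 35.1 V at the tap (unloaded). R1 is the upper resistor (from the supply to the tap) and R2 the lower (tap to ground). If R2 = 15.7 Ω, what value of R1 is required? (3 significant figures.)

R1 ≈ 2.82 Ω

V_out/V_s = R2/(R1+R2) = 0.8478.
So R1 = R2 · (V_s/V_out − 1) = 15.7 × (41.4/35.1 − 1) = 15.7 × 0.1795 = 2.818 Ω.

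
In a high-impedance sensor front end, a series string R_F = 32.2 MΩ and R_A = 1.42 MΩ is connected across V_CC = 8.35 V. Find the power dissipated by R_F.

Series current I = V_CC/ΣR = 8.35/33.62 = 0.2484 µA.
P(R_F) = I²·R_F = (0.2484)² × 32.2 = 1.986 µW.

P ≈ 1.99 µW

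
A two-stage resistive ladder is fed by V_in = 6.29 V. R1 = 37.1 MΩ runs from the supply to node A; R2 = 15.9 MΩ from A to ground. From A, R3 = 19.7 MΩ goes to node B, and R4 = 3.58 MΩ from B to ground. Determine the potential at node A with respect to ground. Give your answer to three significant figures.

Node A sees R2 in parallel with the series input of stage 2, R3 + R4 = 23.28 MΩ.
Effective lower resistance at A: R2 ‖ 23.28 = 9.447 MΩ.
So V_A = 6.29 × 0.2030 = 1.277 V.

V_A ≈ 1.28 V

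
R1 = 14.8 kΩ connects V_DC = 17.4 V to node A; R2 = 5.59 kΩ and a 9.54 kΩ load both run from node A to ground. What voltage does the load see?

V_out ≈ 3.35 V

R2 ‖ R_L = (5.59 × 9.54)/(5.59 + 9.54) = 3.525 kΩ.
Then V_out = V_DC · R2'/(R1 + R2') = 17.4 × 3.525/18.32 = 3.347 V.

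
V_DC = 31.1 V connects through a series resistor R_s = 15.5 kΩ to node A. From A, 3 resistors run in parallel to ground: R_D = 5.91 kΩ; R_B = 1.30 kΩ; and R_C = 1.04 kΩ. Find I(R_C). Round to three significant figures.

Equivalent of the parallel group: R_p = 0.5263 kΩ.
Node voltage V_A = V_DC · R_p/(R_s + R_p) = 31.1 × 0.03284 = 1.021 V.
I(R_C) = V_A / R_C = 1.021/1.04 = 0.9821 mA.
(Check via current divider: I_total = 1.941 mA; share G_k/ΣG = 0.5061 → same result.)

I ≈ 0.982 mA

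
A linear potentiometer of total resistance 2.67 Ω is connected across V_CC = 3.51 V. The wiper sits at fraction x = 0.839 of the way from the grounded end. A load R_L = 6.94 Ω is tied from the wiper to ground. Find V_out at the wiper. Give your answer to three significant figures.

V_out ≈ 2.80 V

Split the track: R_lower = x·R_p = 2.240 Ω, R_upper = (1−x)·R_p = 0.4299 Ω.
R_L loads the lower segment: effective lower R = 1.693 Ω.
V_out = 3.51 × 1.693/(0.4299 + 1.693) = 2.799 V.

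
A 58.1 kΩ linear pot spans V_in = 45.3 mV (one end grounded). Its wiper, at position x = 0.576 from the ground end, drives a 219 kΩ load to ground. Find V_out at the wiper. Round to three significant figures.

V_out ≈ 24.5 mV

Split the track: R_lower = x·R_p = 33.47 kΩ, R_upper = (1−x)·R_p = 24.63 kΩ.
Lower segment in parallel with the load: 33.47 ‖ 219 = 29.03 kΩ.
Then V_out = V_in · 29.03/(24.63 + 29.03) = 24.51 mV.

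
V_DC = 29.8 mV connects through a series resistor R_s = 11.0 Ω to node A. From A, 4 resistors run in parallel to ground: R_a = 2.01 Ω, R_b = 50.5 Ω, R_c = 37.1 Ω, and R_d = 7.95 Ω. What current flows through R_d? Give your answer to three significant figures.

I ≈ 0.448 mA

Parallel bank: R_p = 1/(1/2.01 + 1/50.5 + 1/37.1 + 1/7.95) = 1.492 Ω.
Node voltage V_A = V_DC · R_p/(R_s + R_p) = 29.8 × 0.1195 = 3.560 mV.
I(R_d) = V_A / R_d = 3.560/7.95 = 0.4478 mA.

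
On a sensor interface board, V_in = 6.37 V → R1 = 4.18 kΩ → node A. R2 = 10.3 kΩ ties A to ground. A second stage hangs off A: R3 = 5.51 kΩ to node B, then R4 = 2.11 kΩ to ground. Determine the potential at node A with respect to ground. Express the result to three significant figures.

V_A ≈ 3.26 V

Node A sees R2 in parallel with the series input of stage 2, R3 + R4 = 7.620 kΩ.
R2 ‖ (R3+R4) = 4.380 kΩ.
V_A = 6.37 × 4.380/(4.18 + 4.380) = 3.259 V.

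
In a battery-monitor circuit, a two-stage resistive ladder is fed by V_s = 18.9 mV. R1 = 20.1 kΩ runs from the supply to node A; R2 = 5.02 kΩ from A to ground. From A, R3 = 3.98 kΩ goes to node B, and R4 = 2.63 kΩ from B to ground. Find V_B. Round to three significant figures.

V_B ≈ 0.935 mV

Node A sees R2 in parallel with the series input of stage 2, R3 + R4 = 6.610 kΩ.
Effective lower resistance at A: R2 ‖ 6.610 = 2.853 kΩ.
V_A = 18.9 × 2.853/(20.1 + 2.853) = 2.349 mV.
V_B = V_A × 0.3979 = 0.9348 mV.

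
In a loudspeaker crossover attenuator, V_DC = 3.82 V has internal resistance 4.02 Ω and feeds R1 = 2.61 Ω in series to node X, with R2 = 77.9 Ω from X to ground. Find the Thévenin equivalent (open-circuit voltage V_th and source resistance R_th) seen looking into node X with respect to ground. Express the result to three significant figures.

V_th ≈ 3.52 V, R_th ≈ 6.11 Ω

R1' = 4.02 + 2.61 = 6.630 Ω (source resistance + R1).
Open-circuit (no load on X): V_th = V_DC · R2/(R1' + R2) = 3.82 × 77.9/(6.630 + 77.9) = 3.520 V.
With V_DC suppressed (replaced by a short), R_th = R1' ‖ R2 = (6.630 × 77.9)/(6.630 + 77.9) = 6.110 Ω.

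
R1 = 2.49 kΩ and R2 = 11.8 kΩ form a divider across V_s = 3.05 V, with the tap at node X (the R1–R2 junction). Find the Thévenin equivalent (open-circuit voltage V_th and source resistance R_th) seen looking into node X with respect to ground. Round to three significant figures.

V_th ≈ 2.52 V, R_th ≈ 2.06 kΩ

Open-circuit (no load on X): V_th = V_s · R2/(R1 + R2) = 3.05 × 11.8/(2.490 + 11.8) = 2.519 V.
With V_s suppressed (replaced by a short), R_th = R1 ‖ R2 = (2.490 × 11.8)/(2.490 + 11.8) = 2.056 kΩ.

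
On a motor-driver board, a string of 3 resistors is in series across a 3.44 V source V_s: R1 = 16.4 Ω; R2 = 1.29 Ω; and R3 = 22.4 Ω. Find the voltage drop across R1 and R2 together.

V ≈ 1.52 V

Total series resistance ΣR = 16.4 + 1.29 + 22.4 = 40.09 Ω.
R_{R1..R2} = 16.4 + 1.29 = 17.69 Ω.
V = V_s · R/ΣR = 3.44 × 0.4413 = 1.518 V.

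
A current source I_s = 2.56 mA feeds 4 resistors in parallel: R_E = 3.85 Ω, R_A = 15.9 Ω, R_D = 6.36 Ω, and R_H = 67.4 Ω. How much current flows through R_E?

Total conductance ΣG = 1/3.85 + 1/15.9 + 1/6.36 + 1/67.4 = 0.4947 (units of 1/Ω).
Current divider: I(R_E) = I_s · G_k/ΣG = 2.56 × (0.2597/0.4947) = 2.56 × 0.5250 = 1.344 mA.

I ≈ 1.34 mA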